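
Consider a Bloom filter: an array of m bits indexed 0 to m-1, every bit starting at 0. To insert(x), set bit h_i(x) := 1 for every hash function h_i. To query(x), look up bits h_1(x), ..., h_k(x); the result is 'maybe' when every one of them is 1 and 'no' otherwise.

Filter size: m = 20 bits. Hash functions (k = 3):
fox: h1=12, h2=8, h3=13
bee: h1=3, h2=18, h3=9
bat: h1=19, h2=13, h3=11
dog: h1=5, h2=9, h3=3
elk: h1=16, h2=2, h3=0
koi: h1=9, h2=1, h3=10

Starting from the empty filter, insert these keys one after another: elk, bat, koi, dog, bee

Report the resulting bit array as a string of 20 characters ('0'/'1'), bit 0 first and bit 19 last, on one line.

Answer: 11110100011101001011

Derivation:
Start: bits=00000000000000000000
After insert 'elk': sets bits 0 2 16 -> bits=10100000000000001000
After insert 'bat': sets bits 11 13 19 -> bits=10100000000101001001
After insert 'koi': sets bits 1 9 10 -> bits=11100000011101001001
After insert 'dog': sets bits 3 5 9 -> bits=11110100011101001001
After insert 'bee': sets bits 3 9 18 -> bits=11110100011101001011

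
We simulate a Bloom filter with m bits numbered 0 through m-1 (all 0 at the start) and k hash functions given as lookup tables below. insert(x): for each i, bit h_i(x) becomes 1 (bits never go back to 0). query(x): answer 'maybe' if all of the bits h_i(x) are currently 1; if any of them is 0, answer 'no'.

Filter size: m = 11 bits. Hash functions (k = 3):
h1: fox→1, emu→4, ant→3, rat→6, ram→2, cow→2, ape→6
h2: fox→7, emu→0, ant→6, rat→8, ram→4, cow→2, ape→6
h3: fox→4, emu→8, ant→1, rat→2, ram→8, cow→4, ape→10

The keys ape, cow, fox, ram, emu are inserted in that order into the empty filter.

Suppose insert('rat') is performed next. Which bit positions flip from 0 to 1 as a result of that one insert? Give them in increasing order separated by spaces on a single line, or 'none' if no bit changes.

Start: bits=00000000000
After insert 'ape': sets bits 6 10 -> bits=00000010001
After insert 'cow': sets bits 2 4 -> bits=00101010001
After insert 'fox': sets bits 1 4 7 -> bits=01101011001
After insert 'ram': sets bits 2 4 8 -> bits=01101011101
After insert 'emu': sets bits 0 4 8 -> bits=11101011101
insert 'rat' would touch bits 2 6 8; currently bit2=1, bit6=1, bit8=1
Bits that are 0 among those (would change 0->1): none

Answer: none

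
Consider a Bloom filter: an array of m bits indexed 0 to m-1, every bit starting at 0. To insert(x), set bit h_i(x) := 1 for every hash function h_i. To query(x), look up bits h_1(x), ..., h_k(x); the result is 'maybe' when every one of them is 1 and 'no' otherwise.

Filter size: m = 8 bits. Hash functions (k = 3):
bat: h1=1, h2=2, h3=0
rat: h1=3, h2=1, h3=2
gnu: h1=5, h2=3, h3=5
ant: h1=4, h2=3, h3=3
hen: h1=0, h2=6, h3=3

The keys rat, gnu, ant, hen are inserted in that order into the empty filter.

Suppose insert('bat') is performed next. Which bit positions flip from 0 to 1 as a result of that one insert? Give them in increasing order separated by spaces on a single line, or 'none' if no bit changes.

Start: bits=00000000
After insert 'rat': sets bits 1 2 3 -> bits=01110000
After insert 'gnu': sets bits 3 5 -> bits=01110100
After insert 'ant': sets bits 3 4 -> bits=01111100
After insert 'hen': sets bits 0 3 6 -> bits=11111110
insert 'bat' would touch bits 0 1 2; currently bit0=1, bit1=1, bit2=1
Bits that are 0 among those (would change 0->1): none

Answer: none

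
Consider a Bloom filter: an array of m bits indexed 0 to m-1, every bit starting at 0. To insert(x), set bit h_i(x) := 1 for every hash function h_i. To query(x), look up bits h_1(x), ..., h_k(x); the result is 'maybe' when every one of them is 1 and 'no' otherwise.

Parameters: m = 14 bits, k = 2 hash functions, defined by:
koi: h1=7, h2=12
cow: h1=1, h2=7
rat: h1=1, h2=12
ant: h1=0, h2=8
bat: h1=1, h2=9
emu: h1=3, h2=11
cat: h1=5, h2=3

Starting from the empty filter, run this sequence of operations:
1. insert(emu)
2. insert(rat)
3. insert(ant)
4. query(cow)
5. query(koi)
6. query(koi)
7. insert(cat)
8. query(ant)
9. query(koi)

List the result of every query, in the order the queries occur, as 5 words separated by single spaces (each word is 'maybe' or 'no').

Answer: no no no maybe no

Derivation:
Start: bits=00000000000000
Op 1: insert emu -> sets bits 3 11 -> bits=00010000000100
Op 2: insert rat -> sets bits 1 12 -> bits=01010000000110
Op 3: insert ant -> sets bits 0 8 -> bits=11010000100110
Op 4: query cow -> checks bit1=1, bit7=0 (has a 0) -> no
Op 5: query koi -> checks bit7=0, bit12=1 (has a 0) -> no
Op 6: query koi -> checks bit7=0, bit12=1 (has a 0) -> no
Op 7: insert cat -> sets bits 3 5 -> bits=11010100100110
Op 8: query ant -> checks bit0=1, bit8=1 (all 1) -> maybe
Op 9: query koi -> checks bit7=0, bit12=1 (has a 0) -> no
Query results in order: no no no maybe no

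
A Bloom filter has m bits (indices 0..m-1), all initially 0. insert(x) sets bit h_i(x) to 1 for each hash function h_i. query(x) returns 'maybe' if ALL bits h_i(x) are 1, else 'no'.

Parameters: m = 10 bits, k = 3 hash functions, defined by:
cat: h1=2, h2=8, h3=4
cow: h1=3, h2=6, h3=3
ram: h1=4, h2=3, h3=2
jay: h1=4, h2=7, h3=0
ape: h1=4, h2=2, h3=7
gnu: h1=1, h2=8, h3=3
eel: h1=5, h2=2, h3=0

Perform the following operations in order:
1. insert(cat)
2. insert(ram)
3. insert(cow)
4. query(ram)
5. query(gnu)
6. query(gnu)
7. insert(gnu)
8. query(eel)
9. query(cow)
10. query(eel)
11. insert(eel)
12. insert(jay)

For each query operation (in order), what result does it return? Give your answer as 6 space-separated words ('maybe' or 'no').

Answer: maybe no no no maybe no

Derivation:
Start: bits=0000000000
Op 1: insert cat -> sets bits 2 4 8 -> bits=0010100010
Op 2: insert ram -> sets bits 2 3 4 -> bits=0011100010
Op 3: insert cow -> sets bits 3 6 -> bits=0011101010
Op 4: query ram -> checks bit2=1, bit3=1, bit4=1 (all 1) -> maybe
Op 5: query gnu -> checks bit1=0, bit3=1, bit8=1 (has a 0) -> no
Op 6: query gnu -> checks bit1=0, bit3=1, bit8=1 (has a 0) -> no
Op 7: insert gnu -> sets bits 1 3 8 -> bits=0111101010
Op 8: query eel -> checks bit0=0, bit2=1, bit5=0 (has a 0) -> no
Op 9: query cow -> checks bit3=1, bit6=1 (all 1) -> maybe
Op 10: query eel -> checks bit0=0, bit2=1, bit5=0 (has a 0) -> no
Op 11: insert eel -> sets bits 0 2 5 -> bits=1111111010
Op 12: insert jay -> sets bits 0 4 7 -> bits=1111111110
Query results in order: maybe no no no maybe no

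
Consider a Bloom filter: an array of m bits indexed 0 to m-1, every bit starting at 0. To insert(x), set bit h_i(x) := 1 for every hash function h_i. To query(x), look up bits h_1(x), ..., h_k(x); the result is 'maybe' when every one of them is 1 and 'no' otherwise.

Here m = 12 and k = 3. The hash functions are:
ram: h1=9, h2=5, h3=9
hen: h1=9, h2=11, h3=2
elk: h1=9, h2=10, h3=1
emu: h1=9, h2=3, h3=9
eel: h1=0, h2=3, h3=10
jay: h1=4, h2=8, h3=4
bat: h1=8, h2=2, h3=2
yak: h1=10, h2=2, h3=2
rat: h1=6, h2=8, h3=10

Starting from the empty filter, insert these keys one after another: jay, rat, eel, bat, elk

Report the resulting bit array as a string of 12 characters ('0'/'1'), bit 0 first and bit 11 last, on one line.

Start: bits=000000000000
After insert 'jay': sets bits 4 8 -> bits=000010001000
After insert 'rat': sets bits 6 8 10 -> bits=000010101010
After insert 'eel': sets bits 0 3 10 -> bits=100110101010
After insert 'bat': sets bits 2 8 -> bits=101110101010
After insert 'elk': sets bits 1 9 10 -> bits=111110101110

Answer: 111110101110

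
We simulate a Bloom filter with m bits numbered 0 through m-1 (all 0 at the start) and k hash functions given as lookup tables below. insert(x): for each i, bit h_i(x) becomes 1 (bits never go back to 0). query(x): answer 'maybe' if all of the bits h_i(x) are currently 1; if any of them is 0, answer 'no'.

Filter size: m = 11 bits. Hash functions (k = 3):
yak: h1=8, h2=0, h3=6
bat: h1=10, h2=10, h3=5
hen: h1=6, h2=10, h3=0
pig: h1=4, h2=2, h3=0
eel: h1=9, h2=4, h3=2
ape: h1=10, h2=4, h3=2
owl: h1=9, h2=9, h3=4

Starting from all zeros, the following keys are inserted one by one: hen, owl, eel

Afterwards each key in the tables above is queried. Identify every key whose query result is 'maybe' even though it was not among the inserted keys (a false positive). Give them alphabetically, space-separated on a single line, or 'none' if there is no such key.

Start: bits=00000000000
After insert 'hen': sets bits 0 6 10 -> bits=10000010001
After insert 'owl': sets bits 4 9 -> bits=10001010011
After insert 'eel': sets bits 2 4 9 -> bits=10101010011
Not inserted: ape bat pig yak — query each against bits=10101010011:
query ape: checks bit2=1, bit4=1, bit10=1 (all 1) -> maybe => FALSE POSITIVE
query bat: checks bit5=0, bit10=1 (has a 0) -> no => not a false positive
query pig: checks bit0=1, bit2=1, bit4=1 (all 1) -> maybe => FALSE POSITIVE
query yak: checks bit0=1, bit6=1, bit8=0 (has a 0) -> no => not a false positive
False positives (alphabetical): ape pig

Answer: ape pig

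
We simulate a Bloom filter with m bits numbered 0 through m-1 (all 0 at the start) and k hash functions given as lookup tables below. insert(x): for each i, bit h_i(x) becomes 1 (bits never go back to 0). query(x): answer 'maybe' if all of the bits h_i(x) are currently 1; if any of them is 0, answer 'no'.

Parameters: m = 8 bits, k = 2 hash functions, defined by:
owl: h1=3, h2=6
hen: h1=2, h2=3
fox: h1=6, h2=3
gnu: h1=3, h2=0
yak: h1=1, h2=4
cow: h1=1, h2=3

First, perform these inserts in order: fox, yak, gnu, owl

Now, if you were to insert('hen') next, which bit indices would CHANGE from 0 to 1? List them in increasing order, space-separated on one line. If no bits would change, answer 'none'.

Answer: 2

Derivation:
Start: bits=00000000
After insert 'fox': sets bits 3 6 -> bits=00010010
After insert 'yak': sets bits 1 4 -> bits=01011010
After insert 'gnu': sets bits 0 3 -> bits=11011010
After insert 'owl': sets bits 3 6 -> bits=11011010
insert 'hen' would touch bits 2 3; currently bit2=0, bit3=1
Bits that are 0 among those (would change 0->1): 2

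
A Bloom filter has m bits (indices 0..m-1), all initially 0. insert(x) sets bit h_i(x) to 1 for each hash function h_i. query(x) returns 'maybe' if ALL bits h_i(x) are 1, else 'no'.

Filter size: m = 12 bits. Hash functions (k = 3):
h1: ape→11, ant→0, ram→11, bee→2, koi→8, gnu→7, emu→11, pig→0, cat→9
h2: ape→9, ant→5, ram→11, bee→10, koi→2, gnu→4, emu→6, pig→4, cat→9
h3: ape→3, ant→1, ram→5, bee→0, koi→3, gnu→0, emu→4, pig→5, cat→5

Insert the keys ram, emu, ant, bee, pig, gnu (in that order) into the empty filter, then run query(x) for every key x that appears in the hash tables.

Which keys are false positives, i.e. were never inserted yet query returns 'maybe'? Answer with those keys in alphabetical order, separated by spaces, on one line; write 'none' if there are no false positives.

Start: bits=000000000000
After insert 'ram': sets bits 5 11 -> bits=000001000001
After insert 'emu': sets bits 4 6 11 -> bits=000011100001
After insert 'ant': sets bits 0 1 5 -> bits=110011100001
After insert 'bee': sets bits 0 2 10 -> bits=111011100011
After insert 'pig': sets bits 0 4 5 -> bits=111011100011
After insert 'gnu': sets bits 0 4 7 -> bits=111011110011
Not inserted: ape cat koi — query each against bits=111011110011:
query ape: checks bit3=0, bit9=0, bit11=1 (has a 0) -> no => not a false positive
query cat: checks bit5=1, bit9=0 (has a 0) -> no => not a false positive
query koi: checks bit2=1, bit3=0, bit8=0 (has a 0) -> no => not a false positive
False positives (alphabetical): none

Answer: none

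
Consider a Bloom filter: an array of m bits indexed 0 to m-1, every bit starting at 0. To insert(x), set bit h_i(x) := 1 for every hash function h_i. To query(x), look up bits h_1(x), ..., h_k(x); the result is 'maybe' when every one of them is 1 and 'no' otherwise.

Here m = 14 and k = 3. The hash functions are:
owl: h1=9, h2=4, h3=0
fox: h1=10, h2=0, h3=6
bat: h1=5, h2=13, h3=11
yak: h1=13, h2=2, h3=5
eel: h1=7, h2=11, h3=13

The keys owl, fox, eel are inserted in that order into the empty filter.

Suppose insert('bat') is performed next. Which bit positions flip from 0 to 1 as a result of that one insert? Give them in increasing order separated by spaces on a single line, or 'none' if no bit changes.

Answer: 5

Derivation:
Start: bits=00000000000000
After insert 'owl': sets bits 0 4 9 -> bits=10001000010000
After insert 'fox': sets bits 0 6 10 -> bits=10001010011000
After insert 'eel': sets bits 7 11 13 -> bits=10001011011101
insert 'bat' would touch bits 5 11 13; currently bit5=0, bit11=1, bit13=1
Bits that are 0 among those (would change 0->1): 5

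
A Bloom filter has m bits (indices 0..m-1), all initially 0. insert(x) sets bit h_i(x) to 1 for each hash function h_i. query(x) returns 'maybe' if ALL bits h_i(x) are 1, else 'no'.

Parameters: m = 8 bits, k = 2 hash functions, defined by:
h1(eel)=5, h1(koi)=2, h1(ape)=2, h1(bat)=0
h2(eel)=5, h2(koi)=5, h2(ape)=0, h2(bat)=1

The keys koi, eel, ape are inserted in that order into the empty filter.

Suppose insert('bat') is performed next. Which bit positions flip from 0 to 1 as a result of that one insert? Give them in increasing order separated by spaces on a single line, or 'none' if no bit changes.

Answer: 1

Derivation:
Start: bits=00000000
After insert 'koi': sets bits 2 5 -> bits=00100100
After insert 'eel': sets bits 5 -> bits=00100100
After insert 'ape': sets bits 0 2 -> bits=10100100
insert 'bat' would touch bits 0 1; currently bit0=1, bit1=0
Bits that are 0 among those (would change 0->1): 1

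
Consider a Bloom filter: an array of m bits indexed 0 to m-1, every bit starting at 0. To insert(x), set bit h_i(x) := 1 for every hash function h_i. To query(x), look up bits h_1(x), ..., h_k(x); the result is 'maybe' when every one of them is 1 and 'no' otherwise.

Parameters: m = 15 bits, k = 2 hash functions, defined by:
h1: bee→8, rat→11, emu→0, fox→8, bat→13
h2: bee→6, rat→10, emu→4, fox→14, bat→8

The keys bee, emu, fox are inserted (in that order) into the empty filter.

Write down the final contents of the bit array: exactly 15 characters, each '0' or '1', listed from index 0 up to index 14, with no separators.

Start: bits=000000000000000
After insert 'bee': sets bits 6 8 -> bits=000000101000000
After insert 'emu': sets bits 0 4 -> bits=100010101000000
After insert 'fox': sets bits 8 14 -> bits=100010101000001

Answer: 100010101000001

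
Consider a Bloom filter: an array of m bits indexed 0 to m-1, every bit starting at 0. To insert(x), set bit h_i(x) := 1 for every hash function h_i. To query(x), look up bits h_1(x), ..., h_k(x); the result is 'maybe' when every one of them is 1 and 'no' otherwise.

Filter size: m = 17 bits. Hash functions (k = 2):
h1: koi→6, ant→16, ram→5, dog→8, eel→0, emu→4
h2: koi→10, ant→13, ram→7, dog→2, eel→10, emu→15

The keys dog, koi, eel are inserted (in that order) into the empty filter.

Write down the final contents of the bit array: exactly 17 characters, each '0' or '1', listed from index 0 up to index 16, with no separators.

Start: bits=00000000000000000
After insert 'dog': sets bits 2 8 -> bits=00100000100000000
After insert 'koi': sets bits 6 10 -> bits=00100010101000000
After insert 'eel': sets bits 0 10 -> bits=10100010101000000

Answer: 10100010101000000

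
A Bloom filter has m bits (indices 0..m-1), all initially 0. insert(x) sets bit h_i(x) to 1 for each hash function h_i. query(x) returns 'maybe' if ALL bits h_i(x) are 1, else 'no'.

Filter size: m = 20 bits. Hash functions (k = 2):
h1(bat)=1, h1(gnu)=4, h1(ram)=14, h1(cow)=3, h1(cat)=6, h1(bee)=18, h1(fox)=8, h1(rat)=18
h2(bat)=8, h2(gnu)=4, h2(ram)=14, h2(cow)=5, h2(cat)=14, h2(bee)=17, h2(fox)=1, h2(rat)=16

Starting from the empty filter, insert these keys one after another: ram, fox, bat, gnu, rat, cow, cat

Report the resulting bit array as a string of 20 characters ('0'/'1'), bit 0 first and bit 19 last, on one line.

Answer: 01011110100000101010

Derivation:
Start: bits=00000000000000000000
After insert 'ram': sets bits 14 -> bits=00000000000000100000
After insert 'fox': sets bits 1 8 -> bits=01000000100000100000
After insert 'bat': sets bits 1 8 -> bits=01000000100000100000
After insert 'gnu': sets bits 4 -> bits=01001000100000100000
After insert 'rat': sets bits 16 18 -> bits=01001000100000101010
After insert 'cow': sets bits 3 5 -> bits=01011100100000101010
After insert 'cat': sets bits 6 14 -> bits=01011110100000101010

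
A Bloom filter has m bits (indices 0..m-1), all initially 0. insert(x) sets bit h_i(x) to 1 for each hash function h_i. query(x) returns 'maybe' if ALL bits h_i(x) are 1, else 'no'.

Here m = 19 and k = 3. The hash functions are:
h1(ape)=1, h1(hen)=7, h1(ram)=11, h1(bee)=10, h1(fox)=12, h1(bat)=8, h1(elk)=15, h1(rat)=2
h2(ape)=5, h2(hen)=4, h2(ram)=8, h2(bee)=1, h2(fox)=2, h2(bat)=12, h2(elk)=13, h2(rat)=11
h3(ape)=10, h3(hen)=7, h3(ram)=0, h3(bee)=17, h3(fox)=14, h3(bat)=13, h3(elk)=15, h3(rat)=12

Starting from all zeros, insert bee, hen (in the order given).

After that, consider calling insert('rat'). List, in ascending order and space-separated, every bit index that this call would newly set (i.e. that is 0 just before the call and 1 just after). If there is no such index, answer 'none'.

Start: bits=0000000000000000000
After insert 'bee': sets bits 1 10 17 -> bits=0100000000100000010
After insert 'hen': sets bits 4 7 -> bits=0100100100100000010
insert 'rat' would touch bits 2 11 12; currently bit2=0, bit11=0, bit12=0
Bits that are 0 among those (would change 0->1): 2 11 12

Answer: 2 11 12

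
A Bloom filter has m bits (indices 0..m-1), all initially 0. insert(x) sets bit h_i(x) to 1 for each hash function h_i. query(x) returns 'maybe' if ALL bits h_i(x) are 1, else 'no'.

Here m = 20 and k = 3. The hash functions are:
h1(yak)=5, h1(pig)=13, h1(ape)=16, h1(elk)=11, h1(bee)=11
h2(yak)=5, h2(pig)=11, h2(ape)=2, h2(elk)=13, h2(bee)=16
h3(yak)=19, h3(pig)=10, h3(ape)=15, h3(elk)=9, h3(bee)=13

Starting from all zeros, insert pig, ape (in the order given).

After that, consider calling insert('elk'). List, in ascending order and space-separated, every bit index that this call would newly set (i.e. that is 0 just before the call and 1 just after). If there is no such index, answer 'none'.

Answer: 9

Derivation:
Start: bits=00000000000000000000
After insert 'pig': sets bits 10 11 13 -> bits=00000000001101000000
After insert 'ape': sets bits 2 15 16 -> bits=00100000001101011000
insert 'elk' would touch bits 9 11 13; currently bit9=0, bit11=1, bit13=1
Bits that are 0 among those (would change 0->1): 9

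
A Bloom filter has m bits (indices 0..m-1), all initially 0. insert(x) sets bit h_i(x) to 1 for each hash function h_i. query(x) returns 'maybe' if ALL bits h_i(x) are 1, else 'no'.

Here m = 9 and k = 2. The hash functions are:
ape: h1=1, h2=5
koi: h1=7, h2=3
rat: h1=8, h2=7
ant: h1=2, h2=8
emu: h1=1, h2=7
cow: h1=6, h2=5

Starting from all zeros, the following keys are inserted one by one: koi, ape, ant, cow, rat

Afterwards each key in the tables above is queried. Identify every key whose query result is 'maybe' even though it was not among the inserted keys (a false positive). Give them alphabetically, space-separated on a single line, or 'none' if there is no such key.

Start: bits=000000000
After insert 'koi': sets bits 3 7 -> bits=000100010
After insert 'ape': sets bits 1 5 -> bits=010101010
After insert 'ant': sets bits 2 8 -> bits=011101011
After insert 'cow': sets bits 5 6 -> bits=011101111
After insert 'rat': sets bits 7 8 -> bits=011101111
Not inserted: emu — query each against bits=011101111:
query emu: checks bit1=1, bit7=1 (all 1) -> maybe => FALSE POSITIVE
False positives (alphabetical): emu

Answer: emu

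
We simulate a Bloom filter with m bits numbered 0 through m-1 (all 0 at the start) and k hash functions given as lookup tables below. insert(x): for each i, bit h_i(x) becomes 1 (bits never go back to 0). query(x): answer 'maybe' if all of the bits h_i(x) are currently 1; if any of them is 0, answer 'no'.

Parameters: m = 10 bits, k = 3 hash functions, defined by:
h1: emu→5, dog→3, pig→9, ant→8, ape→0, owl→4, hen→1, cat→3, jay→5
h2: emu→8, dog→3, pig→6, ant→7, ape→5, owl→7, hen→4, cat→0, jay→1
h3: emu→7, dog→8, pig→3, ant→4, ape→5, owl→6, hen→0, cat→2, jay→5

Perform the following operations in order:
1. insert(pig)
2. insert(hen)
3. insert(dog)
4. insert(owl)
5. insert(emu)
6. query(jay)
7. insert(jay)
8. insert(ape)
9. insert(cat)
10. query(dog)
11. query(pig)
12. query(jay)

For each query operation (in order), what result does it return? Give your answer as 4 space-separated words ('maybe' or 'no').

Answer: maybe maybe maybe maybe

Derivation:
Start: bits=0000000000
Op 1: insert pig -> sets bits 3 6 9 -> bits=0001001001
Op 2: insert hen -> sets bits 0 1 4 -> bits=1101101001
Op 3: insert dog -> sets bits 3 8 -> bits=1101101011
Op 4: insert owl -> sets bits 4 6 7 -> bits=1101101111
Op 5: insert emu -> sets bits 5 7 8 -> bits=1101111111
Op 6: query jay -> checks bit1=1, bit5=1 (all 1) -> maybe
Op 7: insert jay -> sets bits 1 5 -> bits=1101111111
Op 8: insert ape -> sets bits 0 5 -> bits=1101111111
Op 9: insert cat -> sets bits 0 2 3 -> bits=1111111111
Op 10: query dog -> checks bit3=1, bit8=1 (all 1) -> maybe
Op 11: query pig -> checks bit3=1, bit6=1, bit9=1 (all 1) -> maybe
Op 12: query jay -> checks bit1=1, bit5=1 (all 1) -> maybe
Query results in order: maybe maybe maybe maybe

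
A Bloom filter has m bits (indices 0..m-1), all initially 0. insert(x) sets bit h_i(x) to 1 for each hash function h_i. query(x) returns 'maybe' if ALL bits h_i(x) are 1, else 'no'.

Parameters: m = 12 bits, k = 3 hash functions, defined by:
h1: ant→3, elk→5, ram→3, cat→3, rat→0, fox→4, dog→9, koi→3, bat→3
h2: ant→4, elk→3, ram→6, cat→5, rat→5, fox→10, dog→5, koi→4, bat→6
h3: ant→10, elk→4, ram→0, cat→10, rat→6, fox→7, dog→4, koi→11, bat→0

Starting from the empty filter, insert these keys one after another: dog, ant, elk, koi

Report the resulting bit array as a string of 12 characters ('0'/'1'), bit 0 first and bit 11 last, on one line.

Answer: 000111000111

Derivation:
Start: bits=000000000000
After insert 'dog': sets bits 4 5 9 -> bits=000011000100
After insert 'ant': sets bits 3 4 10 -> bits=000111000110
After insert 'elk': sets bits 3 4 5 -> bits=000111000110
After insert 'koi': sets bits 3 4 11 -> bits=000111000111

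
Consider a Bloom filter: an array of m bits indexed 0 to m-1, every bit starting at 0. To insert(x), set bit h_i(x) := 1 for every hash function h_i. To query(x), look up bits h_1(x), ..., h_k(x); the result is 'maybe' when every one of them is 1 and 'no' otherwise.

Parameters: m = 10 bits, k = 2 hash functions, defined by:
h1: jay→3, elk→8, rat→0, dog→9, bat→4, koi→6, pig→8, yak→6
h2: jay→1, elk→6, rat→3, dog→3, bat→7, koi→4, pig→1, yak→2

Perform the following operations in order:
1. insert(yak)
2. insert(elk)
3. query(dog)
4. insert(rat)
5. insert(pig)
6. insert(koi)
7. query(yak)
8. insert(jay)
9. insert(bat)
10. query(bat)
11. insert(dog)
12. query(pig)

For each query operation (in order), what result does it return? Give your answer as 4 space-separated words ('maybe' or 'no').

Answer: no maybe maybe maybe

Derivation:
Start: bits=0000000000
Op 1: insert yak -> sets bits 2 6 -> bits=0010001000
Op 2: insert elk -> sets bits 6 8 -> bits=0010001010
Op 3: query dog -> checks bit3=0, bit9=0 (has a 0) -> no
Op 4: insert rat -> sets bits 0 3 -> bits=1011001010
Op 5: insert pig -> sets bits 1 8 -> bits=1111001010
Op 6: insert koi -> sets bits 4 6 -> bits=1111101010
Op 7: query yak -> checks bit2=1, bit6=1 (all 1) -> maybe
Op 8: insert jay -> sets bits 1 3 -> bits=1111101010
Op 9: insert bat -> sets bits 4 7 -> bits=1111101110
Op 10: query bat -> checks bit4=1, bit7=1 (all 1) -> maybe
Op 11: insert dog -> sets bits 3 9 -> bits=1111101111
Op 12: query pig -> checks bit1=1, bit8=1 (all 1) -> maybe
Query results in order: no maybe maybe maybe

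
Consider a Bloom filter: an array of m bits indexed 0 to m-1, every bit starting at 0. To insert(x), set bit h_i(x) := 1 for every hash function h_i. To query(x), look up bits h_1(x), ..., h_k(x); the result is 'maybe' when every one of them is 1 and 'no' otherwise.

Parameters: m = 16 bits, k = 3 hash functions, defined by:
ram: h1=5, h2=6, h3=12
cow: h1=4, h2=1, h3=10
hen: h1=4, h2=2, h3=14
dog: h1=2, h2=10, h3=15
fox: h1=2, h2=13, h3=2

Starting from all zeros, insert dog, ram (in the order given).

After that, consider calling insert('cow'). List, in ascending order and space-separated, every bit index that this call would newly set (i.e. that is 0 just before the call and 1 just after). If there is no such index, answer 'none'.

Start: bits=0000000000000000
After insert 'dog': sets bits 2 10 15 -> bits=0010000000100001
After insert 'ram': sets bits 5 6 12 -> bits=0010011000101001
insert 'cow' would touch bits 1 4 10; currently bit1=0, bit4=0, bit10=1
Bits that are 0 among those (would change 0->1): 1 4

Answer: 1 4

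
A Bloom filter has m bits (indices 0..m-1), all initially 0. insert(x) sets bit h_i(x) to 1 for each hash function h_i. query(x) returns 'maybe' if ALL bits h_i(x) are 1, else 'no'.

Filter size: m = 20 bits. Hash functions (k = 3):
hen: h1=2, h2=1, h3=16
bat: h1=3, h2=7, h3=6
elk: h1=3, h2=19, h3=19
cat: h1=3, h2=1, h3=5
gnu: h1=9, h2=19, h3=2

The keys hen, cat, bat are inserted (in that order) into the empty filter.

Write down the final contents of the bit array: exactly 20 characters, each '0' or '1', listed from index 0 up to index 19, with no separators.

Start: bits=00000000000000000000
After insert 'hen': sets bits 1 2 16 -> bits=01100000000000001000
After insert 'cat': sets bits 1 3 5 -> bits=01110100000000001000
After insert 'bat': sets bits 3 6 7 -> bits=01110111000000001000

Answer: 01110111000000001000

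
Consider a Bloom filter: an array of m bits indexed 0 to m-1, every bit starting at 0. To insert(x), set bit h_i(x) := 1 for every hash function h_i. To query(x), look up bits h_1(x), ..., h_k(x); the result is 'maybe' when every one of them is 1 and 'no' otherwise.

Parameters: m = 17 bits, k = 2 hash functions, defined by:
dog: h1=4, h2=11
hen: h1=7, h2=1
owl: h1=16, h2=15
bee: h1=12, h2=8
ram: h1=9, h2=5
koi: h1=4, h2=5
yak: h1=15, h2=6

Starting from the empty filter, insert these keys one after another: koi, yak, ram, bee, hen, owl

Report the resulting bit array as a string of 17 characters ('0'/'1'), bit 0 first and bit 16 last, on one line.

Start: bits=00000000000000000
After insert 'koi': sets bits 4 5 -> bits=00001100000000000
After insert 'yak': sets bits 6 15 -> bits=00001110000000010
After insert 'ram': sets bits 5 9 -> bits=00001110010000010
After insert 'bee': sets bits 8 12 -> bits=00001110110010010
After insert 'hen': sets bits 1 7 -> bits=01001111110010010
After insert 'owl': sets bits 15 16 -> bits=01001111110010011

Answer: 01001111110010011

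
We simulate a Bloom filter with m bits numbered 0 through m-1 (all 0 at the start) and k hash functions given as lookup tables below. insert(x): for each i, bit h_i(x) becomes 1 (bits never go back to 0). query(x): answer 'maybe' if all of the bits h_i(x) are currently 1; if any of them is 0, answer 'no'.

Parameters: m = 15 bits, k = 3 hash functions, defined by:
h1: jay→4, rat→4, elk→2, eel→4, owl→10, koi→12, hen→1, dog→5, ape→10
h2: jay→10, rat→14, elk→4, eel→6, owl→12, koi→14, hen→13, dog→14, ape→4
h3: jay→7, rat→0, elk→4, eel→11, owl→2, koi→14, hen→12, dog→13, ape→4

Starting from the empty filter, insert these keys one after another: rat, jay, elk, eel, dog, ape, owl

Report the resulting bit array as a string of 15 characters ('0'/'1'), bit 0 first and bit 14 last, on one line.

Start: bits=000000000000000
After insert 'rat': sets bits 0 4 14 -> bits=100010000000001
After insert 'jay': sets bits 4 7 10 -> bits=100010010010001
After insert 'elk': sets bits 2 4 -> bits=101010010010001
After insert 'eel': sets bits 4 6 11 -> bits=101010110011001
After insert 'dog': sets bits 5 13 14 -> bits=101011110011011
After insert 'ape': sets bits 4 10 -> bits=101011110011011
After insert 'owl': sets bits 2 10 12 -> bits=101011110011111

Answer: 101011110011111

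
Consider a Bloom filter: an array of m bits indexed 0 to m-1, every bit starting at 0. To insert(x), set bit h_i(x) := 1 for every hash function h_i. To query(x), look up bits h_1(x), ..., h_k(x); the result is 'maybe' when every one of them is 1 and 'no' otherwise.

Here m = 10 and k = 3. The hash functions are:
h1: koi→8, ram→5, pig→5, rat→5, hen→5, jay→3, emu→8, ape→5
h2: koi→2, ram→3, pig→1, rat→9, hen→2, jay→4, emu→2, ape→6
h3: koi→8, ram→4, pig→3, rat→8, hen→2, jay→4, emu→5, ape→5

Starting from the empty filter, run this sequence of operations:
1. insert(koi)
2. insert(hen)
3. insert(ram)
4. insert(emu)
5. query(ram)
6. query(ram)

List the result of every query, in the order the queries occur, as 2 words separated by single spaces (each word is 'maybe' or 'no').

Start: bits=0000000000
Op 1: insert koi -> sets bits 2 8 -> bits=0010000010
Op 2: insert hen -> sets bits 2 5 -> bits=0010010010
Op 3: insert ram -> sets bits 3 4 5 -> bits=0011110010
Op 4: insert emu -> sets bits 2 5 8 -> bits=0011110010
Op 5: query ram -> checks bit3=1, bit4=1, bit5=1 (all 1) -> maybe
Op 6: query ram -> checks bit3=1, bit4=1, bit5=1 (all 1) -> maybe
Query results in order: maybe maybe

Answer: maybe maybe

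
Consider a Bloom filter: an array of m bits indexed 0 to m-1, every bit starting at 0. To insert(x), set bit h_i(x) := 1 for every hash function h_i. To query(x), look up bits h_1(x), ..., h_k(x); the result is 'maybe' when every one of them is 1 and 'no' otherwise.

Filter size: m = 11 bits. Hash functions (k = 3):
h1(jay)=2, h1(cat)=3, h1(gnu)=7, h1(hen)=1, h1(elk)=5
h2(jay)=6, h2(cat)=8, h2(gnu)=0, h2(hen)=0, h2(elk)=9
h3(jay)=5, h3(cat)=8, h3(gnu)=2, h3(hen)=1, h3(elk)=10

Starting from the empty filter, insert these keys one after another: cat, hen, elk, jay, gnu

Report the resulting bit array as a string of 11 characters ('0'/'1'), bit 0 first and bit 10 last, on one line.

Start: bits=00000000000
After insert 'cat': sets bits 3 8 -> bits=00010000100
After insert 'hen': sets bits 0 1 -> bits=11010000100
After insert 'elk': sets bits 5 9 10 -> bits=11010100111
After insert 'jay': sets bits 2 5 6 -> bits=11110110111
After insert 'gnu': sets bits 0 2 7 -> bits=11110111111

Answer: 11110111111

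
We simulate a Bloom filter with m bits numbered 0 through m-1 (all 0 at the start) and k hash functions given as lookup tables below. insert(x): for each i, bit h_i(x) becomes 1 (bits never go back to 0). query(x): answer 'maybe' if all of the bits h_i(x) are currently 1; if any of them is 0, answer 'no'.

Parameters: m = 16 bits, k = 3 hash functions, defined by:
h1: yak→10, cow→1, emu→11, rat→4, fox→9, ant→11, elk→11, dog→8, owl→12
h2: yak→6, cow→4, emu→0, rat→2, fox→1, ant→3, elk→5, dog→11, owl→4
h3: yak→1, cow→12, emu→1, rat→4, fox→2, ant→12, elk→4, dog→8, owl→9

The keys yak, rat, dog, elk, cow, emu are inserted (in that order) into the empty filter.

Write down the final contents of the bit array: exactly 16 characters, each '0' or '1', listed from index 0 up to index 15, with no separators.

Start: bits=0000000000000000
After insert 'yak': sets bits 1 6 10 -> bits=0100001000100000
After insert 'rat': sets bits 2 4 -> bits=0110101000100000
After insert 'dog': sets bits 8 11 -> bits=0110101010110000
After insert 'elk': sets bits 4 5 11 -> bits=0110111010110000
After insert 'cow': sets bits 1 4 12 -> bits=0110111010111000
After insert 'emu': sets bits 0 1 11 -> bits=1110111010111000

Answer: 1110111010111000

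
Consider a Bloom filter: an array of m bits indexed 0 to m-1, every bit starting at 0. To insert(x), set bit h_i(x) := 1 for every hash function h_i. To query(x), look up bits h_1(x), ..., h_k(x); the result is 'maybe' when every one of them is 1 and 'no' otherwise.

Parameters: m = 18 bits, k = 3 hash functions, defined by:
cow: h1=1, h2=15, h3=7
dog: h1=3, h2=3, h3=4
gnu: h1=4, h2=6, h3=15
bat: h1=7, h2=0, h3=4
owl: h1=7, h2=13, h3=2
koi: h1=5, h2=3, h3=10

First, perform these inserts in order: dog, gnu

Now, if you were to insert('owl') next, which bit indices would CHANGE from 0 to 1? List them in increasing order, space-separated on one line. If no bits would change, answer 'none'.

Start: bits=000000000000000000
After insert 'dog': sets bits 3 4 -> bits=000110000000000000
After insert 'gnu': sets bits 4 6 15 -> bits=000110100000000100
insert 'owl' would touch bits 2 7 13; currently bit2=0, bit7=0, bit13=0
Bits that are 0 among those (would change 0->1): 2 7 13

Answer: 2 7 13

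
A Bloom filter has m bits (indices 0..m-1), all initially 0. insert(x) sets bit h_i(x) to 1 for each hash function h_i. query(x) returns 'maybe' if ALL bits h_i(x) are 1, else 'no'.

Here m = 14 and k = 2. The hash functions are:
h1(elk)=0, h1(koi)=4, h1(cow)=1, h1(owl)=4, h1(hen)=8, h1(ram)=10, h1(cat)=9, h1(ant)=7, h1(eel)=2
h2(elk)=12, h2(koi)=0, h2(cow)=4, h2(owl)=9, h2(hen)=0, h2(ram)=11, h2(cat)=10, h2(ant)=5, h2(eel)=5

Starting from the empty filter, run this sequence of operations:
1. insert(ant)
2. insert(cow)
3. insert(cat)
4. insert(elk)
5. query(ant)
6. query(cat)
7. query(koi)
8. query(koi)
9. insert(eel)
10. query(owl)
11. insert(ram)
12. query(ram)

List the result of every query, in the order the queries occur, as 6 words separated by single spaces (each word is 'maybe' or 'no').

Start: bits=00000000000000
Op 1: insert ant -> sets bits 5 7 -> bits=00000101000000
Op 2: insert cow -> sets bits 1 4 -> bits=01001101000000
Op 3: insert cat -> sets bits 9 10 -> bits=01001101011000
Op 4: insert elk -> sets bits 0 12 -> bits=11001101011010
Op 5: query ant -> checks bit5=1, bit7=1 (all 1) -> maybe
Op 6: query cat -> checks bit9=1, bit10=1 (all 1) -> maybe
Op 7: query koi -> checks bit0=1, bit4=1 (all 1) -> maybe
Op 8: query koi -> checks bit0=1, bit4=1 (all 1) -> maybe
Op 9: insert eel -> sets bits 2 5 -> bits=11101101011010
Op 10: query owl -> checks bit4=1, bit9=1 (all 1) -> maybe
Op 11: insert ram -> sets bits 10 11 -> bits=11101101011110
Op 12: query ram -> checks bit10=1, bit11=1 (all 1) -> maybe
Query results in order: maybe maybe maybe maybe maybe maybe

Answer: maybe maybe maybe maybe maybe maybe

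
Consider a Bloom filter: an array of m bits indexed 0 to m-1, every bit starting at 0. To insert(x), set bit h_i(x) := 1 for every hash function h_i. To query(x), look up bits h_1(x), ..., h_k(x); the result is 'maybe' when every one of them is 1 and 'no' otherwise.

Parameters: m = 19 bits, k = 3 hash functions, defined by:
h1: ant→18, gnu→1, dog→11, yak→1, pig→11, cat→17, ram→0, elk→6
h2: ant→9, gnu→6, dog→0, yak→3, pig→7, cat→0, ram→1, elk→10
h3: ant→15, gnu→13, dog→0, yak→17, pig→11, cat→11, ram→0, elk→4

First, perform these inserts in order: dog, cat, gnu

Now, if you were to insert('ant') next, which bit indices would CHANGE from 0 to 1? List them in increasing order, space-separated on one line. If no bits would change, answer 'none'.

Start: bits=0000000000000000000
After insert 'dog': sets bits 0 11 -> bits=1000000000010000000
After insert 'cat': sets bits 0 11 17 -> bits=1000000000010000010
After insert 'gnu': sets bits 1 6 13 -> bits=1100001000010100010
insert 'ant' would touch bits 9 15 18; currently bit9=0, bit15=0, bit18=0
Bits that are 0 among those (would change 0->1): 9 15 18

Answer: 9 15 18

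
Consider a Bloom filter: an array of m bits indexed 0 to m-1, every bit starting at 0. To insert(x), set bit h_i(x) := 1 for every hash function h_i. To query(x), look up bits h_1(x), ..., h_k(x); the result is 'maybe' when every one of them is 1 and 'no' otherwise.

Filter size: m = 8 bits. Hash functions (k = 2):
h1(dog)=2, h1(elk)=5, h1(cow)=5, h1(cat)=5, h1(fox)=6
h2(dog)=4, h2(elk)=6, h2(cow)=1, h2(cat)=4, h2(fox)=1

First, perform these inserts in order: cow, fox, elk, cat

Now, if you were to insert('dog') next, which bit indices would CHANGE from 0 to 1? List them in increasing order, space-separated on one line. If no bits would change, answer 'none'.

Answer: 2

Derivation:
Start: bits=00000000
After insert 'cow': sets bits 1 5 -> bits=01000100
After insert 'fox': sets bits 1 6 -> bits=01000110
After insert 'elk': sets bits 5 6 -> bits=01000110
After insert 'cat': sets bits 4 5 -> bits=01001110
insert 'dog' would touch bits 2 4; currently bit2=0, bit4=1
Bits that are 0 among those (would change 0->1): 2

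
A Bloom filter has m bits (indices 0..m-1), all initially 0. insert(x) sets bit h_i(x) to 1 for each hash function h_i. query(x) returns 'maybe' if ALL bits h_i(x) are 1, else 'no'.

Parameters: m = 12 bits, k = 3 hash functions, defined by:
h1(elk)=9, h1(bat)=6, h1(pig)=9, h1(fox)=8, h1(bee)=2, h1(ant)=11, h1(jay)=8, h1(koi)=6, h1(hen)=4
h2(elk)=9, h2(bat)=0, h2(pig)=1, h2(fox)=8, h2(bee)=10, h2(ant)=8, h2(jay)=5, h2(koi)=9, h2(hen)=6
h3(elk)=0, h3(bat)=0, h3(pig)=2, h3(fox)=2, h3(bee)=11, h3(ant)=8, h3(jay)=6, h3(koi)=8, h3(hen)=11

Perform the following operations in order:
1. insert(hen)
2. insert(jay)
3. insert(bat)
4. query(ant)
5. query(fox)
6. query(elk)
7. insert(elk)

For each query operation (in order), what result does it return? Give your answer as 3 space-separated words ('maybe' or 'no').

Answer: maybe no no

Derivation:
Start: bits=000000000000
Op 1: insert hen -> sets bits 4 6 11 -> bits=000010100001
Op 2: insert jay -> sets bits 5 6 8 -> bits=000011101001
Op 3: insert bat -> sets bits 0 6 -> bits=100011101001
Op 4: query ant -> checks bit8=1, bit11=1 (all 1) -> maybe
Op 5: query fox -> checks bit2=0, bit8=1 (has a 0) -> no
Op 6: query elk -> checks bit0=1, bit9=0 (has a 0) -> no
Op 7: insert elk -> sets bits 0 9 -> bits=100011101101
Query results in order: maybe no no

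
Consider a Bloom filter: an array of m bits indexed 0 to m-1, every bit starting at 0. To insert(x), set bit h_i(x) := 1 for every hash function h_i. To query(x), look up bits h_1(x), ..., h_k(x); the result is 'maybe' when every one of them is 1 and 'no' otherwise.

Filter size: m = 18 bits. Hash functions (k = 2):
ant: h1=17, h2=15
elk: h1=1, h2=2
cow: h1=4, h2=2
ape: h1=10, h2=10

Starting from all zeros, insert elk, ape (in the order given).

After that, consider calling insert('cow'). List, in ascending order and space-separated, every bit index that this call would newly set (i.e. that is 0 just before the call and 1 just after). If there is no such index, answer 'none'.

Answer: 4

Derivation:
Start: bits=000000000000000000
After insert 'elk': sets bits 1 2 -> bits=011000000000000000
After insert 'ape': sets bits 10 -> bits=011000000010000000
insert 'cow' would touch bits 2 4; currently bit2=1, bit4=0
Bits that are 0 among those (would change 0->1): 4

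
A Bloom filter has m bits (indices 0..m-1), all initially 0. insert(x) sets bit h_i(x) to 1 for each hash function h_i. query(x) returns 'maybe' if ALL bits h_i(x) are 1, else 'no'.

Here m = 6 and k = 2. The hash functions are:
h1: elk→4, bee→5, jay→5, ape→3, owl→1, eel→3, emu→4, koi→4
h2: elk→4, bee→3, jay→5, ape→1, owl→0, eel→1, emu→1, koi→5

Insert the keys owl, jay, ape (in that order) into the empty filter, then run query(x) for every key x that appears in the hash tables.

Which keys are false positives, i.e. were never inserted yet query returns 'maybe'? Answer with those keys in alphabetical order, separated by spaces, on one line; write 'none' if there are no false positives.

Answer: bee eel

Derivation:
Start: bits=000000
After insert 'owl': sets bits 0 1 -> bits=110000
After insert 'jay': sets bits 5 -> bits=110001
After insert 'ape': sets bits 1 3 -> bits=110101
Not inserted: bee eel elk emu koi — query each against bits=110101:
query bee: checks bit3=1, bit5=1 (all 1) -> maybe => FALSE POSITIVE
query eel: checks bit1=1, bit3=1 (all 1) -> maybe => FALSE POSITIVE
query elk: checks bit4=0 (has a 0) -> no => not a false positive
query emu: checks bit1=1, bit4=0 (has a 0) -> no => not a false positive
query koi: checks bit4=0, bit5=1 (has a 0) -> no => not a false positive
False positives (alphabetical): bee eel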